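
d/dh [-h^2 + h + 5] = 1 - 2*h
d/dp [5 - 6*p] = -6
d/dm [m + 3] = 1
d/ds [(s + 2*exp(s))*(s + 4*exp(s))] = 6*s*exp(s) + 2*s + 16*exp(2*s) + 6*exp(s)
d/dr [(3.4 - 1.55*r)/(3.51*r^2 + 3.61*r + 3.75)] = (5.4405*r^2 - 23.868*r - 18.0865)/(12.3201*r^4 + 25.3422*r^3 + 39.3571*r^2 + 27.075*r + 14.0625)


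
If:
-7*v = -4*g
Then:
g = 7*v/4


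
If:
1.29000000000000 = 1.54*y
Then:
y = 0.84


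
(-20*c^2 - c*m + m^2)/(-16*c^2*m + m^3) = (5*c - m)/(m*(4*c - m))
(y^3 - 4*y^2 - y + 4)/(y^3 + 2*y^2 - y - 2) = (y - 4)/(y + 2)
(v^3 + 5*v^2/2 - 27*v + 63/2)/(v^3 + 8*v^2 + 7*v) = (2*v^2 - 9*v + 9)/(2*v*(v + 1))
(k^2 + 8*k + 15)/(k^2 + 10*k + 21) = (k + 5)/(k + 7)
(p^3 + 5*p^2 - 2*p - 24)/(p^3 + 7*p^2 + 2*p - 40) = (p + 3)/(p + 5)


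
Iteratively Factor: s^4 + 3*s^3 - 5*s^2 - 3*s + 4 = (s - 1)*(s^3 + 4*s^2 - s - 4) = (s - 1)^2*(s^2 + 5*s + 4) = (s - 1)^2*(s + 1)*(s + 4)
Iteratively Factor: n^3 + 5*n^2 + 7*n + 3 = (n + 1)*(n^2 + 4*n + 3) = (n + 1)^2*(n + 3)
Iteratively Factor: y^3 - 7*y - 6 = (y - 3)*(y^2 + 3*y + 2) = (y - 3)*(y + 2)*(y + 1)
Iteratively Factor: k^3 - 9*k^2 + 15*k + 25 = (k - 5)*(k^2 - 4*k - 5) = (k - 5)^2*(k + 1)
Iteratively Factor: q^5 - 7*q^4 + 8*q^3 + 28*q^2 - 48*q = (q - 3)*(q^4 - 4*q^3 - 4*q^2 + 16*q) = (q - 3)*(q - 2)*(q^3 - 2*q^2 - 8*q) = (q - 3)*(q - 2)*(q + 2)*(q^2 - 4*q) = (q - 4)*(q - 3)*(q - 2)*(q + 2)*(q)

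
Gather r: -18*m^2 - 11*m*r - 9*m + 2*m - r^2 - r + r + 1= -18*m^2 - 11*m*r - 7*m - r^2 + 1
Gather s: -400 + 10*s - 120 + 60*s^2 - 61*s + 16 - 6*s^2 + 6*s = 54*s^2 - 45*s - 504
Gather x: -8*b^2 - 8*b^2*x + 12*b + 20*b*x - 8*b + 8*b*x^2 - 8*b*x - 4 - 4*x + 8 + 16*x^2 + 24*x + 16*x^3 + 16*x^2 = -8*b^2 + 4*b + 16*x^3 + x^2*(8*b + 32) + x*(-8*b^2 + 12*b + 20) + 4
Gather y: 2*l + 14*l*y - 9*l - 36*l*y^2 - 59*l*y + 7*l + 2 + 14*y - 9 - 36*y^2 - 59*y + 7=y^2*(-36*l - 36) + y*(-45*l - 45)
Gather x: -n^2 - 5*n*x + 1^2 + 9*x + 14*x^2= -n^2 + 14*x^2 + x*(9 - 5*n) + 1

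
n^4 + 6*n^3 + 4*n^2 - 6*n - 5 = (n - 1)*(n + 1)^2*(n + 5)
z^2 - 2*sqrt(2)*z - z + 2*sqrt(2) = (z - 1)*(z - 2*sqrt(2))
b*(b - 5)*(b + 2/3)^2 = b^4 - 11*b^3/3 - 56*b^2/9 - 20*b/9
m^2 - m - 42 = (m - 7)*(m + 6)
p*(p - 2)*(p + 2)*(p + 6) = p^4 + 6*p^3 - 4*p^2 - 24*p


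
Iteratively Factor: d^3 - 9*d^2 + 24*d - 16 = (d - 4)*(d^2 - 5*d + 4) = (d - 4)^2*(d - 1)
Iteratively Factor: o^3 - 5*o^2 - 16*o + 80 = (o - 5)*(o^2 - 16) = (o - 5)*(o - 4)*(o + 4)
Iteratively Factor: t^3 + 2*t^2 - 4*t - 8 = (t + 2)*(t^2 - 4) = (t + 2)^2*(t - 2)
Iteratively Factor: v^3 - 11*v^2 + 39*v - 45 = (v - 3)*(v^2 - 8*v + 15) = (v - 5)*(v - 3)*(v - 3)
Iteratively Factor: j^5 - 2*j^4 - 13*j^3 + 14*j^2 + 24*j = (j)*(j^4 - 2*j^3 - 13*j^2 + 14*j + 24) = j*(j + 1)*(j^3 - 3*j^2 - 10*j + 24) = j*(j + 1)*(j + 3)*(j^2 - 6*j + 8) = j*(j - 2)*(j + 1)*(j + 3)*(j - 4)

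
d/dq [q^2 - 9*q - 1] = 2*q - 9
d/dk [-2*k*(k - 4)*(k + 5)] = -6*k^2 - 4*k + 40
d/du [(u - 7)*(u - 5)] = 2*u - 12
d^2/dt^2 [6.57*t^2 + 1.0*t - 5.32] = 13.1400000000000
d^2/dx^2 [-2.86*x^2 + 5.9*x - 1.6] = -5.72000000000000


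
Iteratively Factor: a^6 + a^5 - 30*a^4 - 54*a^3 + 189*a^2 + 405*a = (a - 5)*(a^5 + 6*a^4 - 54*a^2 - 81*a) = a*(a - 5)*(a^4 + 6*a^3 - 54*a - 81) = a*(a - 5)*(a + 3)*(a^3 + 3*a^2 - 9*a - 27) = a*(a - 5)*(a + 3)^2*(a^2 - 9) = a*(a - 5)*(a + 3)^3*(a - 3)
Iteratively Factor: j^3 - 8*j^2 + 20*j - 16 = (j - 2)*(j^2 - 6*j + 8) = (j - 4)*(j - 2)*(j - 2)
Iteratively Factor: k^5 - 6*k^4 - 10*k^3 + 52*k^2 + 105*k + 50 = (k + 1)*(k^4 - 7*k^3 - 3*k^2 + 55*k + 50) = (k + 1)*(k + 2)*(k^3 - 9*k^2 + 15*k + 25) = (k - 5)*(k + 1)*(k + 2)*(k^2 - 4*k - 5) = (k - 5)*(k + 1)^2*(k + 2)*(k - 5)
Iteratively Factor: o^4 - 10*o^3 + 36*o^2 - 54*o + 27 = (o - 3)*(o^3 - 7*o^2 + 15*o - 9) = (o - 3)*(o - 1)*(o^2 - 6*o + 9) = (o - 3)^2*(o - 1)*(o - 3)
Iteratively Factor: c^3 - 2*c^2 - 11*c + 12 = (c + 3)*(c^2 - 5*c + 4) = (c - 1)*(c + 3)*(c - 4)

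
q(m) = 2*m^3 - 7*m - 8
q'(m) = 6*m^2 - 7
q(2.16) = -2.96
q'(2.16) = 20.99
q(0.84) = -12.69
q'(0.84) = -2.77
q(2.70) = 12.47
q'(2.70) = 36.74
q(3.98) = 90.23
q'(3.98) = 88.04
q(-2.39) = -18.57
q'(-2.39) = 27.27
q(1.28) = -12.77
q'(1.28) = 2.83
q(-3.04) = -42.91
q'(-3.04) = 48.45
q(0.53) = -11.41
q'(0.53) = -5.31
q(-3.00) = -41.00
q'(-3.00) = 47.00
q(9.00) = 1387.00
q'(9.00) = 479.00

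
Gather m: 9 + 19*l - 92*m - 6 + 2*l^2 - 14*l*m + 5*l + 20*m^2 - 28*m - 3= 2*l^2 + 24*l + 20*m^2 + m*(-14*l - 120)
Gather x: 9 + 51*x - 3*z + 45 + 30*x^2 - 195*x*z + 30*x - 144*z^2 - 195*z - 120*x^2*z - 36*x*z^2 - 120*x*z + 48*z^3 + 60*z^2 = x^2*(30 - 120*z) + x*(-36*z^2 - 315*z + 81) + 48*z^3 - 84*z^2 - 198*z + 54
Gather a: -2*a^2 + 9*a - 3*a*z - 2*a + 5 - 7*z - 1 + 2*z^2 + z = -2*a^2 + a*(7 - 3*z) + 2*z^2 - 6*z + 4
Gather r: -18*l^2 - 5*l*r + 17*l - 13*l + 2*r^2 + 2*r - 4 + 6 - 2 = -18*l^2 + 4*l + 2*r^2 + r*(2 - 5*l)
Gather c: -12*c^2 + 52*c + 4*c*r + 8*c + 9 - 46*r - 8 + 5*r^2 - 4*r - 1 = -12*c^2 + c*(4*r + 60) + 5*r^2 - 50*r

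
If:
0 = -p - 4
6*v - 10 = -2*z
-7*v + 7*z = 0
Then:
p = -4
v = 5/4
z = 5/4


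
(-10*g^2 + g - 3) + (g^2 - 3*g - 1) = -9*g^2 - 2*g - 4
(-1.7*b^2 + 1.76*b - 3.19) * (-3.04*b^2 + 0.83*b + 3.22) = 5.168*b^4 - 6.7614*b^3 + 5.6844*b^2 + 3.0195*b - 10.2718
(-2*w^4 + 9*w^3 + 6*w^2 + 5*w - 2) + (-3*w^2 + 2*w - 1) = -2*w^4 + 9*w^3 + 3*w^2 + 7*w - 3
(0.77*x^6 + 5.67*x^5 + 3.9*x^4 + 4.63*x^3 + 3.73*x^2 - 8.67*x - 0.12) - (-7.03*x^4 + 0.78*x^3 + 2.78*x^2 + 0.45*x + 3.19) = 0.77*x^6 + 5.67*x^5 + 10.93*x^4 + 3.85*x^3 + 0.95*x^2 - 9.12*x - 3.31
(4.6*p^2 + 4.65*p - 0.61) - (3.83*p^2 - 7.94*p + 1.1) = 0.77*p^2 + 12.59*p - 1.71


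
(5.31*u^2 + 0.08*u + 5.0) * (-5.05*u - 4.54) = -26.8155*u^3 - 24.5114*u^2 - 25.6132*u - 22.7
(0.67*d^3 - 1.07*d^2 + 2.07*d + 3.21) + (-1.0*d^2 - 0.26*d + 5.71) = 0.67*d^3 - 2.07*d^2 + 1.81*d + 8.92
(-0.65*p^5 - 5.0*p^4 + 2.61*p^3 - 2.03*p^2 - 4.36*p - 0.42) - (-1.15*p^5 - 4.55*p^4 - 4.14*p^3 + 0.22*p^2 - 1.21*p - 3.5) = 0.5*p^5 - 0.45*p^4 + 6.75*p^3 - 2.25*p^2 - 3.15*p + 3.08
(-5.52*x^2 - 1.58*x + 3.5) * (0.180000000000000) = -0.9936*x^2 - 0.2844*x + 0.63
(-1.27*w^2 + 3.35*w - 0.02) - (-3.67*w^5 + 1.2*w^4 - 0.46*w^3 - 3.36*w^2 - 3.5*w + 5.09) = 3.67*w^5 - 1.2*w^4 + 0.46*w^3 + 2.09*w^2 + 6.85*w - 5.11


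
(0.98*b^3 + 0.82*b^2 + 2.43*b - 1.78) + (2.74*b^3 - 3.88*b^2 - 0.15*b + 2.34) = 3.72*b^3 - 3.06*b^2 + 2.28*b + 0.56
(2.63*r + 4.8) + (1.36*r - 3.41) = 3.99*r + 1.39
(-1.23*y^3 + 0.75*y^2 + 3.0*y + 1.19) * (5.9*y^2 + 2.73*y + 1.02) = -7.257*y^5 + 1.0671*y^4 + 18.4929*y^3 + 15.976*y^2 + 6.3087*y + 1.2138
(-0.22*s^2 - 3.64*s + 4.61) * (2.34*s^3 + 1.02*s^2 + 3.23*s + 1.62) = -0.5148*s^5 - 8.742*s^4 + 6.364*s^3 - 7.4114*s^2 + 8.9935*s + 7.4682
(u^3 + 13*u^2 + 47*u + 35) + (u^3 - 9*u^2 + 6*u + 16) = 2*u^3 + 4*u^2 + 53*u + 51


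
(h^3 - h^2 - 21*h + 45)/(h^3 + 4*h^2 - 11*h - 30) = (h - 3)/(h + 2)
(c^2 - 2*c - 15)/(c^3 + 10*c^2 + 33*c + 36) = (c - 5)/(c^2 + 7*c + 12)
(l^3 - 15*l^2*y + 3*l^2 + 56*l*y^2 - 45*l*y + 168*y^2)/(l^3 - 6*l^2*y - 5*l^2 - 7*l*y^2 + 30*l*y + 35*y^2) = (l^2 - 8*l*y + 3*l - 24*y)/(l^2 + l*y - 5*l - 5*y)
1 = 1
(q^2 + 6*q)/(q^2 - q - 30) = q*(q + 6)/(q^2 - q - 30)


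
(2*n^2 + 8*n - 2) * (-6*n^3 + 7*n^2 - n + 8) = -12*n^5 - 34*n^4 + 66*n^3 - 6*n^2 + 66*n - 16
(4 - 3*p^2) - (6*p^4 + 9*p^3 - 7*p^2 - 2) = -6*p^4 - 9*p^3 + 4*p^2 + 6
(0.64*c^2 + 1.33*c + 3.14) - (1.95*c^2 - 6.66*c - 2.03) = -1.31*c^2 + 7.99*c + 5.17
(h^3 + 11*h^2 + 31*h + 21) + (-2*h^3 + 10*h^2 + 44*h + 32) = -h^3 + 21*h^2 + 75*h + 53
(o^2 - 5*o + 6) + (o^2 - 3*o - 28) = 2*o^2 - 8*o - 22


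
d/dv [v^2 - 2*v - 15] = 2*v - 2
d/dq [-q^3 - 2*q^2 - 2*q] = -3*q^2 - 4*q - 2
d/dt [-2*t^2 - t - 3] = -4*t - 1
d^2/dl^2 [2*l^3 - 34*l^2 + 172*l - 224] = 12*l - 68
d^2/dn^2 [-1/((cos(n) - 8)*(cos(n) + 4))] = (4*sin(n)^4 - 146*sin(n)^2 - 113*cos(n) - 3*cos(3*n) + 46)/((cos(n) - 8)^3*(cos(n) + 4)^3)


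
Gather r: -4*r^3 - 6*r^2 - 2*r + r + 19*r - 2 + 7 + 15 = -4*r^3 - 6*r^2 + 18*r + 20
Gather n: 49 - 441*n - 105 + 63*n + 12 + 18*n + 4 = -360*n - 40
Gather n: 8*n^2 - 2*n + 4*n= 8*n^2 + 2*n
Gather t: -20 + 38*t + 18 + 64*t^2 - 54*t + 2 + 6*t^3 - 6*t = 6*t^3 + 64*t^2 - 22*t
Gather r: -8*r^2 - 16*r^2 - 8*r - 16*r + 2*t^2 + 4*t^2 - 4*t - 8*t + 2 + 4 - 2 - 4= -24*r^2 - 24*r + 6*t^2 - 12*t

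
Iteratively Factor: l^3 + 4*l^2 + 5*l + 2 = (l + 2)*(l^2 + 2*l + 1) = (l + 1)*(l + 2)*(l + 1)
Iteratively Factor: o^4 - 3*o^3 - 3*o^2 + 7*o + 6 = (o - 2)*(o^3 - o^2 - 5*o - 3) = (o - 2)*(o + 1)*(o^2 - 2*o - 3) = (o - 3)*(o - 2)*(o + 1)*(o + 1)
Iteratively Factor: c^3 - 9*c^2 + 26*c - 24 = (c - 2)*(c^2 - 7*c + 12) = (c - 3)*(c - 2)*(c - 4)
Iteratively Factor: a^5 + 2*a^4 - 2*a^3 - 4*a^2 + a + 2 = (a + 2)*(a^4 - 2*a^2 + 1) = (a - 1)*(a + 2)*(a^3 + a^2 - a - 1) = (a - 1)*(a + 1)*(a + 2)*(a^2 - 1) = (a - 1)*(a + 1)^2*(a + 2)*(a - 1)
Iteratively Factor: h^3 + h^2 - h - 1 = (h + 1)*(h^2 - 1) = (h + 1)^2*(h - 1)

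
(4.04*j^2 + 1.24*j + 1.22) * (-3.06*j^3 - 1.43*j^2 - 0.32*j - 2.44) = -12.3624*j^5 - 9.5716*j^4 - 6.7992*j^3 - 11.999*j^2 - 3.416*j - 2.9768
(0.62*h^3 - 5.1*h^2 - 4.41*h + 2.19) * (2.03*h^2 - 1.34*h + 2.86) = 1.2586*h^5 - 11.1838*h^4 - 0.3451*h^3 - 4.2309*h^2 - 15.5472*h + 6.2634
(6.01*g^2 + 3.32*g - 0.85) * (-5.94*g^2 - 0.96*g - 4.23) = -35.6994*g^4 - 25.4904*g^3 - 23.5605*g^2 - 13.2276*g + 3.5955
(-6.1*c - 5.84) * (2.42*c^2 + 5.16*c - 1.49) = -14.762*c^3 - 45.6088*c^2 - 21.0454*c + 8.7016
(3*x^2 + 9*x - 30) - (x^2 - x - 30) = 2*x^2 + 10*x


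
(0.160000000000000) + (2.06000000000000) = 2.22000000000000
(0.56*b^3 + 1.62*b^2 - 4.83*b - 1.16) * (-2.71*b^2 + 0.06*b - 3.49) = -1.5176*b^5 - 4.3566*b^4 + 11.2321*b^3 - 2.8*b^2 + 16.7871*b + 4.0484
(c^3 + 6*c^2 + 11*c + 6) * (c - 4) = c^4 + 2*c^3 - 13*c^2 - 38*c - 24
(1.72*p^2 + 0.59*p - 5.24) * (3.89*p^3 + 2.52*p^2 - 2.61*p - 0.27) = 6.6908*p^5 + 6.6295*p^4 - 23.386*p^3 - 15.2091*p^2 + 13.5171*p + 1.4148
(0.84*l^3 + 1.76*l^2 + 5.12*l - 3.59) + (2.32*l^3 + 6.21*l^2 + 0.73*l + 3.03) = 3.16*l^3 + 7.97*l^2 + 5.85*l - 0.56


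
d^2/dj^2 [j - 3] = 0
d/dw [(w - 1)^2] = 2*w - 2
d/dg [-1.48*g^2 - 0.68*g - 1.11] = -2.96*g - 0.68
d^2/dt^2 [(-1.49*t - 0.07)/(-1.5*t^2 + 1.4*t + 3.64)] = ((3.962 - 13.41*t)*(-1.5*t^2 + 1.4*t + 3.64) - (1.49*t + 0.07)*(3.0*t - 1.4)*(6.0*t - 2.8))/(-1.5*t^2 + 1.4*t + 3.64)^3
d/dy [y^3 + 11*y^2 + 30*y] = 3*y^2 + 22*y + 30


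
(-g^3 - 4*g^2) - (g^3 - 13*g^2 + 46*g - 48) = -2*g^3 + 9*g^2 - 46*g + 48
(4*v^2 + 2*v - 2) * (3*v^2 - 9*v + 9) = 12*v^4 - 30*v^3 + 12*v^2 + 36*v - 18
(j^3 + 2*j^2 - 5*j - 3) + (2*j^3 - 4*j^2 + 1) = 3*j^3 - 2*j^2 - 5*j - 2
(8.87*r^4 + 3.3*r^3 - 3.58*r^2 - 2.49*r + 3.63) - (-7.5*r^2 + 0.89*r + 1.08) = 8.87*r^4 + 3.3*r^3 + 3.92*r^2 - 3.38*r + 2.55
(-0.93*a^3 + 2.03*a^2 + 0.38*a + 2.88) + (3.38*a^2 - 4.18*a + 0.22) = -0.93*a^3 + 5.41*a^2 - 3.8*a + 3.1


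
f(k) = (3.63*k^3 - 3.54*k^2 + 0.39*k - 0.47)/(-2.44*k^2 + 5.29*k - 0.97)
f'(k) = (4.88*k - 5.29)*(3.63*k^3 - 3.54*k^2 + 0.39*k - 0.47)/(-2.44*k^2 + 5.29*k - 0.97)^2 + (10.89*k^2 - 7.08*k + 0.39)/(-2.44*k^2 + 5.29*k - 0.97) = (-8.8572*k^4 + 38.4054*k^3 - 28.3383*k^2 + 4.574*k + 2.108)/(5.9536*k^4 - 25.8152*k^3 + 32.7177*k^2 - 10.2626*k + 0.9409)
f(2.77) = -10.04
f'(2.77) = 3.63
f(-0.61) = 0.56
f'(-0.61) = -0.81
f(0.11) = 1.11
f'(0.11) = 13.29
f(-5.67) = 7.11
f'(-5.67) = -1.43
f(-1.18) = 1.11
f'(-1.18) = -1.09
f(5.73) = -11.20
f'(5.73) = -1.25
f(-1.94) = 2.01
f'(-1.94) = -1.25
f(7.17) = -13.09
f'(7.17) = -1.36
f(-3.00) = 3.39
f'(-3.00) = -1.34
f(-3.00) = 3.39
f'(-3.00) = -1.34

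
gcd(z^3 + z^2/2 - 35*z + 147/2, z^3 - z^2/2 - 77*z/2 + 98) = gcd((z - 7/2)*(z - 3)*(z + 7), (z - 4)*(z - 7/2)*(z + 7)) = z^2 + 7*z/2 - 49/2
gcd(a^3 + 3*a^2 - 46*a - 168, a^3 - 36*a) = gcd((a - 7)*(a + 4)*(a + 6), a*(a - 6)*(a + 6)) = a + 6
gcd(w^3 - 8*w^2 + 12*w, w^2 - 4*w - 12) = w - 6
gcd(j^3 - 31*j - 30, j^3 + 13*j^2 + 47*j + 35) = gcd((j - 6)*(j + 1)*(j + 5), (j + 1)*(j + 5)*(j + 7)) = j^2 + 6*j + 5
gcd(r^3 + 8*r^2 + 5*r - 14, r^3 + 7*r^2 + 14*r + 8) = r + 2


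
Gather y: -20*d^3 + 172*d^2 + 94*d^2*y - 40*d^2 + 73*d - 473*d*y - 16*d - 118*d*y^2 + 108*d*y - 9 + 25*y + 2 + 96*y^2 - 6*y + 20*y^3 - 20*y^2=-20*d^3 + 132*d^2 + 57*d + 20*y^3 + y^2*(76 - 118*d) + y*(94*d^2 - 365*d + 19) - 7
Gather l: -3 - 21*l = -21*l - 3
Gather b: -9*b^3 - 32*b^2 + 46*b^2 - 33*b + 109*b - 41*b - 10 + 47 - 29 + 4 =-9*b^3 + 14*b^2 + 35*b + 12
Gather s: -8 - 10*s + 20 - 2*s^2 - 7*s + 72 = -2*s^2 - 17*s + 84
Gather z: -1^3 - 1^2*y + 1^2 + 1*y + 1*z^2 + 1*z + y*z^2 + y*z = z^2*(y + 1) + z*(y + 1)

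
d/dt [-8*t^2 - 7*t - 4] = -16*t - 7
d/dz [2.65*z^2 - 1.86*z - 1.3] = 5.3*z - 1.86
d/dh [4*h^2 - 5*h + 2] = 8*h - 5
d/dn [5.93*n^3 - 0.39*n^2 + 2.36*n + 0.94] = 17.79*n^2 - 0.78*n + 2.36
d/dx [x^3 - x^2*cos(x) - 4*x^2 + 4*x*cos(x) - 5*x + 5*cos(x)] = x^2*sin(x) + 3*x^2 - 4*x*sin(x) - 2*x*cos(x) - 8*x - 5*sin(x) + 4*cos(x) - 5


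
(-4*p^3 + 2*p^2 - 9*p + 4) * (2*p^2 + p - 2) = -8*p^5 - 8*p^3 - 5*p^2 + 22*p - 8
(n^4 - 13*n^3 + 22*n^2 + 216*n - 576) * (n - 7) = n^5 - 20*n^4 + 113*n^3 + 62*n^2 - 2088*n + 4032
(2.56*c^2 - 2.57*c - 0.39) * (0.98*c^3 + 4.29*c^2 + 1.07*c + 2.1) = 2.5088*c^5 + 8.4638*c^4 - 8.6683*c^3 + 0.953000000000001*c^2 - 5.8143*c - 0.819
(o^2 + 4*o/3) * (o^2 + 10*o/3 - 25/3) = o^4 + 14*o^3/3 - 35*o^2/9 - 100*o/9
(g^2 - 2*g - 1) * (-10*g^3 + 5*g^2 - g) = -10*g^5 + 25*g^4 - g^3 - 3*g^2 + g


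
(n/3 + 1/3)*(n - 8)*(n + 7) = n^3/3 - 19*n - 56/3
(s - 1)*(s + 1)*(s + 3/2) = s^3 + 3*s^2/2 - s - 3/2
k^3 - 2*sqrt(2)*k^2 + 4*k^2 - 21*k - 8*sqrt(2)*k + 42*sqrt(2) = (k - 3)*(k + 7)*(k - 2*sqrt(2))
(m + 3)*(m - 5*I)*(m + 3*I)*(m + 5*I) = m^4 + 3*m^3 + 3*I*m^3 + 25*m^2 + 9*I*m^2 + 75*m + 75*I*m + 225*I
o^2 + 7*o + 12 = (o + 3)*(o + 4)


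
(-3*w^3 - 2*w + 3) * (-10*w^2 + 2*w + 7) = 30*w^5 - 6*w^4 - w^3 - 34*w^2 - 8*w + 21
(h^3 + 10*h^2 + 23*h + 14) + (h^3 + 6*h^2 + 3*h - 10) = 2*h^3 + 16*h^2 + 26*h + 4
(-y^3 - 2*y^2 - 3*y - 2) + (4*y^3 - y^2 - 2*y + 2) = 3*y^3 - 3*y^2 - 5*y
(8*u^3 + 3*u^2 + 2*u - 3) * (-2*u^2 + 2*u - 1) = -16*u^5 + 10*u^4 - 6*u^3 + 7*u^2 - 8*u + 3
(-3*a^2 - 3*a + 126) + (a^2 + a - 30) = -2*a^2 - 2*a + 96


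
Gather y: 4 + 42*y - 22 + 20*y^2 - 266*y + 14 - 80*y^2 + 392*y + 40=-60*y^2 + 168*y + 36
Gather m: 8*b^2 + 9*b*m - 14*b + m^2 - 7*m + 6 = 8*b^2 - 14*b + m^2 + m*(9*b - 7) + 6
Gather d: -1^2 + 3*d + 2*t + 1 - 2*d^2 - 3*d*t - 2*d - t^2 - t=-2*d^2 + d*(1 - 3*t) - t^2 + t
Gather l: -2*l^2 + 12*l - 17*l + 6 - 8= -2*l^2 - 5*l - 2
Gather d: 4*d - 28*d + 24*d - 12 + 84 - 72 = 0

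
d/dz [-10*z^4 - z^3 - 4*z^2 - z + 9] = -40*z^3 - 3*z^2 - 8*z - 1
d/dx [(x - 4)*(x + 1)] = 2*x - 3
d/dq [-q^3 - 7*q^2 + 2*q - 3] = -3*q^2 - 14*q + 2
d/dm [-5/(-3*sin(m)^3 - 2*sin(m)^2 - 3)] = -5*(9*sin(m) + 4)*sin(m)*cos(m)/(3*sin(m)^3 + 2*sin(m)^2 + 3)^2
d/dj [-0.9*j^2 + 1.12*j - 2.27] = 1.12 - 1.8*j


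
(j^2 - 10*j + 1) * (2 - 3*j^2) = -3*j^4 + 30*j^3 - j^2 - 20*j + 2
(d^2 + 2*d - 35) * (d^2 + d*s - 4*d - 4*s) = d^4 + d^3*s - 2*d^3 - 2*d^2*s - 43*d^2 - 43*d*s + 140*d + 140*s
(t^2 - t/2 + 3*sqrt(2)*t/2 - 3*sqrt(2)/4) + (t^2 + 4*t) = 2*t^2 + 3*sqrt(2)*t/2 + 7*t/2 - 3*sqrt(2)/4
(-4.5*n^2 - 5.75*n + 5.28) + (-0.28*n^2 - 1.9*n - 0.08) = -4.78*n^2 - 7.65*n + 5.2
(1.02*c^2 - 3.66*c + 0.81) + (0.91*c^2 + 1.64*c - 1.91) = 1.93*c^2 - 2.02*c - 1.1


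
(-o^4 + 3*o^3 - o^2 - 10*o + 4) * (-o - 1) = o^5 - 2*o^4 - 2*o^3 + 11*o^2 + 6*o - 4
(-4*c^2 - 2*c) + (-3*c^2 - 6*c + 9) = -7*c^2 - 8*c + 9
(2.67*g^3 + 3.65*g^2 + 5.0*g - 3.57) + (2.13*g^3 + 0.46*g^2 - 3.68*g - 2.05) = 4.8*g^3 + 4.11*g^2 + 1.32*g - 5.62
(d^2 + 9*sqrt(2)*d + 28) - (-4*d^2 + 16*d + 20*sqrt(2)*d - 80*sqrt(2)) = 5*d^2 - 16*d - 11*sqrt(2)*d + 28 + 80*sqrt(2)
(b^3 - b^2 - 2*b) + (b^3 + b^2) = 2*b^3 - 2*b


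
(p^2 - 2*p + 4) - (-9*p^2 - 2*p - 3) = 10*p^2 + 7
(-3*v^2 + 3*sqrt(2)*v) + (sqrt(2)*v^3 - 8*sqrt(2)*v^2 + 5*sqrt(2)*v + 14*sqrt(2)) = sqrt(2)*v^3 - 8*sqrt(2)*v^2 - 3*v^2 + 8*sqrt(2)*v + 14*sqrt(2)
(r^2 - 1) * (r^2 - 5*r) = r^4 - 5*r^3 - r^2 + 5*r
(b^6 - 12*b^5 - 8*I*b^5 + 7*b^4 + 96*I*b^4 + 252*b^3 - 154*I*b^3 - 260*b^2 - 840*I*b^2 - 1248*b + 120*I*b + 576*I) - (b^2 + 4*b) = b^6 - 12*b^5 - 8*I*b^5 + 7*b^4 + 96*I*b^4 + 252*b^3 - 154*I*b^3 - 261*b^2 - 840*I*b^2 - 1252*b + 120*I*b + 576*I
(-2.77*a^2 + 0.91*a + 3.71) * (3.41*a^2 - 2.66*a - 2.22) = -9.4457*a^4 + 10.4713*a^3 + 16.3799*a^2 - 11.8888*a - 8.2362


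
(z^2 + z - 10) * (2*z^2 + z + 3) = 2*z^4 + 3*z^3 - 16*z^2 - 7*z - 30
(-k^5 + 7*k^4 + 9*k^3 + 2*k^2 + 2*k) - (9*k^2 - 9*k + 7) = -k^5 + 7*k^4 + 9*k^3 - 7*k^2 + 11*k - 7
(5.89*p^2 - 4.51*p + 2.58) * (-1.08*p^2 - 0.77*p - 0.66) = -6.3612*p^4 + 0.335500000000001*p^3 - 3.2011*p^2 + 0.99*p - 1.7028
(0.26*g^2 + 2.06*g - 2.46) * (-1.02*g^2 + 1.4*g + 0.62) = -0.2652*g^4 - 1.7372*g^3 + 5.5544*g^2 - 2.1668*g - 1.5252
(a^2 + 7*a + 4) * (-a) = -a^3 - 7*a^2 - 4*a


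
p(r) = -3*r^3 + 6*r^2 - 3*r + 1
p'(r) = -9*r^2 + 12*r - 3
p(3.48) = -63.21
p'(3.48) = -70.23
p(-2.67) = 108.89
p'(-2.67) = -99.20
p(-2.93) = 136.76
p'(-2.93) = -115.42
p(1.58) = -0.59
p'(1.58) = -6.51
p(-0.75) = 7.89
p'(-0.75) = -17.06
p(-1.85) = 46.08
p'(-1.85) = -56.00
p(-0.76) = 8.06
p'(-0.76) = -17.32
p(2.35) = -11.85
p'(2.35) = -24.50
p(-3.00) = 145.00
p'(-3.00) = -120.00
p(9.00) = -1727.00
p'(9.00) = -624.00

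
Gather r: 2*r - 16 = 2*r - 16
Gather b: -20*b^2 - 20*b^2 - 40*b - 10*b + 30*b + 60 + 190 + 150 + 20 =-40*b^2 - 20*b + 420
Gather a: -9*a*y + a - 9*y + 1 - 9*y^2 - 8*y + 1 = a*(1 - 9*y) - 9*y^2 - 17*y + 2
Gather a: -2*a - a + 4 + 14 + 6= 24 - 3*a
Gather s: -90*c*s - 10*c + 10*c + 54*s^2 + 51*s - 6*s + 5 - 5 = 54*s^2 + s*(45 - 90*c)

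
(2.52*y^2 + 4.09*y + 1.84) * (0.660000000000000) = 1.6632*y^2 + 2.6994*y + 1.2144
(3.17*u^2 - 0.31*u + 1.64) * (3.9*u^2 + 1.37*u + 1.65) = 12.363*u^4 + 3.1339*u^3 + 11.2018*u^2 + 1.7353*u + 2.706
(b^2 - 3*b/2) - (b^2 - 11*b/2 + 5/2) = 4*b - 5/2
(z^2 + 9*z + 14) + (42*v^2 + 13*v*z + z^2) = 42*v^2 + 13*v*z + 2*z^2 + 9*z + 14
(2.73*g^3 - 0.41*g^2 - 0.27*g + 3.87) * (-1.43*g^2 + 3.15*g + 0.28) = -3.9039*g^5 + 9.1858*g^4 - 0.141*g^3 - 6.4994*g^2 + 12.1149*g + 1.0836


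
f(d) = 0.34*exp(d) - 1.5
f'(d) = 0.34*exp(d)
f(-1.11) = -1.39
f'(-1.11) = 0.11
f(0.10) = -1.12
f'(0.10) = 0.38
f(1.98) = 0.96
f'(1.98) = 2.46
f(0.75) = -0.78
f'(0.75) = 0.72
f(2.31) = 1.93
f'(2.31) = 3.43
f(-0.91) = -1.36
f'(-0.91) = 0.14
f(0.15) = -1.10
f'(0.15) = 0.40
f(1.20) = -0.37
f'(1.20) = 1.13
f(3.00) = 5.33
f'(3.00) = 6.83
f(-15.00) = -1.50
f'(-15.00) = 0.00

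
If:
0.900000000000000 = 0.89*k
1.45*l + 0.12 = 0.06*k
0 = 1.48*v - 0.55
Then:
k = 1.01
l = -0.04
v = 0.37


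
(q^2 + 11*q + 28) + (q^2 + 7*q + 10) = 2*q^2 + 18*q + 38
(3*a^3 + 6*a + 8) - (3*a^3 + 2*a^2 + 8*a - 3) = -2*a^2 - 2*a + 11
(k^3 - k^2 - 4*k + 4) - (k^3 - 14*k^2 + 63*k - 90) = 13*k^2 - 67*k + 94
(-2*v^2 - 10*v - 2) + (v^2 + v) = -v^2 - 9*v - 2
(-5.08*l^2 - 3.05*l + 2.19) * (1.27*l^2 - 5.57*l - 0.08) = -6.4516*l^4 + 24.4221*l^3 + 20.1762*l^2 - 11.9543*l - 0.1752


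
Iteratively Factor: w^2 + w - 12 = (w - 3)*(w + 4)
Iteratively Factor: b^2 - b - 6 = (b - 3)*(b + 2)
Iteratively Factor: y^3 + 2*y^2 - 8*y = (y - 2)*(y^2 + 4*y) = (y - 2)*(y + 4)*(y)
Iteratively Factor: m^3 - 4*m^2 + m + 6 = (m - 2)*(m^2 - 2*m - 3) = (m - 2)*(m + 1)*(m - 3)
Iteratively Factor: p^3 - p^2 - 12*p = (p - 4)*(p^2 + 3*p) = (p - 4)*(p + 3)*(p)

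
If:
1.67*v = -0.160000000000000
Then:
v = -0.10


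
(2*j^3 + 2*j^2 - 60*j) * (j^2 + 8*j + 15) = 2*j^5 + 18*j^4 - 14*j^3 - 450*j^2 - 900*j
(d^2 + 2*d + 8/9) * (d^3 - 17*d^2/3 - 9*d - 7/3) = d^5 - 11*d^4/3 - 175*d^3/9 - 685*d^2/27 - 38*d/3 - 56/27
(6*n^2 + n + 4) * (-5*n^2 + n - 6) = -30*n^4 + n^3 - 55*n^2 - 2*n - 24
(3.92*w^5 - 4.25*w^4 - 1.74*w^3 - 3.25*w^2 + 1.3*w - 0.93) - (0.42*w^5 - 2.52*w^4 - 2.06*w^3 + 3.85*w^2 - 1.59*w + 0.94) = 3.5*w^5 - 1.73*w^4 + 0.32*w^3 - 7.1*w^2 + 2.89*w - 1.87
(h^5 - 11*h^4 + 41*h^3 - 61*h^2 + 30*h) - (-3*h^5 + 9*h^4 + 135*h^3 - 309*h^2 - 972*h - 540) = 4*h^5 - 20*h^4 - 94*h^3 + 248*h^2 + 1002*h + 540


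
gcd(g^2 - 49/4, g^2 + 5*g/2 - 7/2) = g + 7/2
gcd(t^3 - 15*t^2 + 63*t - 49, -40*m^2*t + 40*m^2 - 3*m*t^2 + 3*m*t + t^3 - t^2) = t - 1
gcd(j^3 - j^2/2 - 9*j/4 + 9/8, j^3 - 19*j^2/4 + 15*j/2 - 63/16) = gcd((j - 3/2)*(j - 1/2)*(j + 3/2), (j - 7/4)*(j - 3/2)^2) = j - 3/2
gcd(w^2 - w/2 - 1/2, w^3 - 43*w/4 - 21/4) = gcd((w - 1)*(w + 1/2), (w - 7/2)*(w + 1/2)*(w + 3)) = w + 1/2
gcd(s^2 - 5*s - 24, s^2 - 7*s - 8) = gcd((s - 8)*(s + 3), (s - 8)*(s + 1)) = s - 8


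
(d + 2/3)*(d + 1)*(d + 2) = d^3 + 11*d^2/3 + 4*d + 4/3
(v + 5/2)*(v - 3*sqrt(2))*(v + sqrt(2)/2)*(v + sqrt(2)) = v^4 - 3*sqrt(2)*v^3/2 + 5*v^3/2 - 8*v^2 - 15*sqrt(2)*v^2/4 - 20*v - 3*sqrt(2)*v - 15*sqrt(2)/2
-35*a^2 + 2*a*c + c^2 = (-5*a + c)*(7*a + c)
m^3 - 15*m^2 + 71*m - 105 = (m - 7)*(m - 5)*(m - 3)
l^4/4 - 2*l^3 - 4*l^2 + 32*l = l*(l/4 + 1)*(l - 8)*(l - 4)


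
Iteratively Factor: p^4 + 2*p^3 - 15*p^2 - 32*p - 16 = (p + 1)*(p^3 + p^2 - 16*p - 16) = (p + 1)^2*(p^2 - 16) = (p - 4)*(p + 1)^2*(p + 4)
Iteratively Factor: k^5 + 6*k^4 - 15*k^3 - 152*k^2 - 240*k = (k - 5)*(k^4 + 11*k^3 + 40*k^2 + 48*k) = (k - 5)*(k + 4)*(k^3 + 7*k^2 + 12*k) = (k - 5)*(k + 4)^2*(k^2 + 3*k) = (k - 5)*(k + 3)*(k + 4)^2*(k)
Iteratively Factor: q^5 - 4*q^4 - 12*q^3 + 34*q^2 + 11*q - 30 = (q - 2)*(q^4 - 2*q^3 - 16*q^2 + 2*q + 15) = (q - 2)*(q + 3)*(q^3 - 5*q^2 - q + 5) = (q - 2)*(q - 1)*(q + 3)*(q^2 - 4*q - 5) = (q - 2)*(q - 1)*(q + 1)*(q + 3)*(q - 5)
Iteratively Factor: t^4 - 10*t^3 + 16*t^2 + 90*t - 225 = (t + 3)*(t^3 - 13*t^2 + 55*t - 75) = (t - 5)*(t + 3)*(t^2 - 8*t + 15) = (t - 5)^2*(t + 3)*(t - 3)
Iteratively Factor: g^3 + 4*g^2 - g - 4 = (g - 1)*(g^2 + 5*g + 4) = (g - 1)*(g + 4)*(g + 1)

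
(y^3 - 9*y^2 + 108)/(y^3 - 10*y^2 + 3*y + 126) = (y - 6)/(y - 7)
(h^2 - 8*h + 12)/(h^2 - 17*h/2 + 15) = 2*(h - 2)/(2*h - 5)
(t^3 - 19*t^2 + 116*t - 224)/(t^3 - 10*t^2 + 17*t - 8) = (t^2 - 11*t + 28)/(t^2 - 2*t + 1)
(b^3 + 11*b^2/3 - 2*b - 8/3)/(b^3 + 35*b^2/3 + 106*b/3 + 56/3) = (b - 1)/(b + 7)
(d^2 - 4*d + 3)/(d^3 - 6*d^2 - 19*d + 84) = (d - 1)/(d^2 - 3*d - 28)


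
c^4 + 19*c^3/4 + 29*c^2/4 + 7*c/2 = c*(c + 1)*(c + 7/4)*(c + 2)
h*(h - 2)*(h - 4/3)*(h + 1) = h^4 - 7*h^3/3 - 2*h^2/3 + 8*h/3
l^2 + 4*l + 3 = (l + 1)*(l + 3)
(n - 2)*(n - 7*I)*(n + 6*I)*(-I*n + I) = -I*n^4 - n^3 + 3*I*n^3 + 3*n^2 - 44*I*n^2 - 2*n + 126*I*n - 84*I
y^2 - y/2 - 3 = (y - 2)*(y + 3/2)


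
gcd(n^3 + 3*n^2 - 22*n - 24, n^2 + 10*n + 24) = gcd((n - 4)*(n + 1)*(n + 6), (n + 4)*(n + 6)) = n + 6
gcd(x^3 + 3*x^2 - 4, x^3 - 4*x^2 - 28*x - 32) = x^2 + 4*x + 4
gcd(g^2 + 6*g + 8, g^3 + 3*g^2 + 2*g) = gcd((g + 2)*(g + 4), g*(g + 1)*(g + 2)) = g + 2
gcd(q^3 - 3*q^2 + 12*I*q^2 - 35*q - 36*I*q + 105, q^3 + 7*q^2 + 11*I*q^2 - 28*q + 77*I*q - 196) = q + 7*I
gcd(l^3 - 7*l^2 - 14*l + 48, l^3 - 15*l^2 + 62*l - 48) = l - 8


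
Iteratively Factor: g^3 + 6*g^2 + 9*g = (g)*(g^2 + 6*g + 9) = g*(g + 3)*(g + 3)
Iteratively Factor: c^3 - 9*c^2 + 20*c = (c - 4)*(c^2 - 5*c) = c*(c - 4)*(c - 5)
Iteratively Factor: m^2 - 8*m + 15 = (m - 3)*(m - 5)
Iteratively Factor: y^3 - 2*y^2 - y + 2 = (y - 2)*(y^2 - 1) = (y - 2)*(y - 1)*(y + 1)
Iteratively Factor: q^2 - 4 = (q - 2)*(q + 2)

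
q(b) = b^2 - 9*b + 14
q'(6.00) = 3.00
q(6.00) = -4.00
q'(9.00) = 9.00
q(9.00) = 14.00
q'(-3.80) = -16.60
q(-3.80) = 62.64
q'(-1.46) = -11.92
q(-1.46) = 29.27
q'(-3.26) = -15.52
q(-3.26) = 53.97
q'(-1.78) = -12.56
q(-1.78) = 33.19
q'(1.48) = -6.04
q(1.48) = 2.87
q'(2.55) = -3.90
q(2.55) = -2.45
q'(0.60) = -7.80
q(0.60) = 8.96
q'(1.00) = -7.00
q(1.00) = 6.00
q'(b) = 2*b - 9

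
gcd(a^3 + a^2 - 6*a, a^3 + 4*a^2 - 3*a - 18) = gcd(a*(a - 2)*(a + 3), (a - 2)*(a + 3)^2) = a^2 + a - 6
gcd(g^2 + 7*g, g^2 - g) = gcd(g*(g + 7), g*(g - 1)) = g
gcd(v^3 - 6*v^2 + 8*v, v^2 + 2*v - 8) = v - 2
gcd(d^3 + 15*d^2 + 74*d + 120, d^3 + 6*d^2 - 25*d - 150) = d^2 + 11*d + 30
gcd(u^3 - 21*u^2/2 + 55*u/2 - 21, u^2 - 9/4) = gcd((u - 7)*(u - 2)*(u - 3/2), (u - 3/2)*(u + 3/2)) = u - 3/2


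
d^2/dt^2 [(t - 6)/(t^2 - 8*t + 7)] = 2*((14 - 3*t)*(t^2 - 8*t + 7) + 4*(t - 6)*(t - 4)^2)/(t^2 - 8*t + 7)^3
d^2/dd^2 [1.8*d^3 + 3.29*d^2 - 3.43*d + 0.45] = 10.8*d + 6.58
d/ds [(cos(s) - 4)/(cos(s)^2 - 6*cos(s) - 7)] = (cos(s)^2 - 8*cos(s) + 31)*sin(s)/(sin(s)^2 + 6*cos(s) + 6)^2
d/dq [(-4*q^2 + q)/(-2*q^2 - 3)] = (2*q^2 + 24*q - 3)/(4*q^4 + 12*q^2 + 9)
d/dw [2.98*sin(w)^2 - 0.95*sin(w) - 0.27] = (5.96*sin(w) - 0.95)*cos(w)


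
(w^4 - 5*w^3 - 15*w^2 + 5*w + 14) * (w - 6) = w^5 - 11*w^4 + 15*w^3 + 95*w^2 - 16*w - 84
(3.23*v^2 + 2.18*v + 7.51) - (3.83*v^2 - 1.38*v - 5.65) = -0.6*v^2 + 3.56*v + 13.16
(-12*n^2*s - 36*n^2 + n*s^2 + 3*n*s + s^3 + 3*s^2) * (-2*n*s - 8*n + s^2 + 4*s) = 24*n^3*s^2 + 168*n^3*s + 288*n^3 - 14*n^2*s^3 - 98*n^2*s^2 - 168*n^2*s - n*s^4 - 7*n*s^3 - 12*n*s^2 + s^5 + 7*s^4 + 12*s^3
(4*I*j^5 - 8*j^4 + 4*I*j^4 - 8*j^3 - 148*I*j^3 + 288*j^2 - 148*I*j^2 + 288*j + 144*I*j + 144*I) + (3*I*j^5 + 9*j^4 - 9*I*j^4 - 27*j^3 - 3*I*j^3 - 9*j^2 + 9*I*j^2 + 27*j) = 7*I*j^5 + j^4 - 5*I*j^4 - 35*j^3 - 151*I*j^3 + 279*j^2 - 139*I*j^2 + 315*j + 144*I*j + 144*I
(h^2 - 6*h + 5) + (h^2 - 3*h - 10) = 2*h^2 - 9*h - 5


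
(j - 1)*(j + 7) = j^2 + 6*j - 7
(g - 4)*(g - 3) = g^2 - 7*g + 12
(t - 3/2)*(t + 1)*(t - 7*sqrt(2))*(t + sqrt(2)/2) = t^4 - 13*sqrt(2)*t^3/2 - t^3/2 - 17*t^2/2 + 13*sqrt(2)*t^2/4 + 7*t/2 + 39*sqrt(2)*t/4 + 21/2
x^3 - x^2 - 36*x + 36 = (x - 6)*(x - 1)*(x + 6)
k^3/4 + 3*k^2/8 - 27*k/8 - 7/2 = (k/4 + 1)*(k - 7/2)*(k + 1)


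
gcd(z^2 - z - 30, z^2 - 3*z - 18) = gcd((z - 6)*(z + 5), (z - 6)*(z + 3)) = z - 6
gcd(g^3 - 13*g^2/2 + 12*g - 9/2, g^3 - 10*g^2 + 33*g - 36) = g^2 - 6*g + 9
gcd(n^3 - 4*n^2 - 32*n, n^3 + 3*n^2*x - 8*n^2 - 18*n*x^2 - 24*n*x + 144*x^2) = n - 8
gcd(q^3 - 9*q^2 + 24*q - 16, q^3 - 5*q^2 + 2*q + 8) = q - 4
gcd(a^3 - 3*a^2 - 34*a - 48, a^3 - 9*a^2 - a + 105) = a + 3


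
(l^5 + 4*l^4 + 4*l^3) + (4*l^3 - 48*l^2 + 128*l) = l^5 + 4*l^4 + 8*l^3 - 48*l^2 + 128*l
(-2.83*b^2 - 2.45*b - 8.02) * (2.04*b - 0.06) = -5.7732*b^3 - 4.8282*b^2 - 16.2138*b + 0.4812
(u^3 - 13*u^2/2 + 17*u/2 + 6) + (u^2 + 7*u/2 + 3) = u^3 - 11*u^2/2 + 12*u + 9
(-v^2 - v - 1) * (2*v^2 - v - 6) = -2*v^4 - v^3 + 5*v^2 + 7*v + 6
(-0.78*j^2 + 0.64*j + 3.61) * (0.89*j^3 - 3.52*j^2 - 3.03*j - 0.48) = -0.6942*j^5 + 3.3152*j^4 + 3.3235*j^3 - 14.272*j^2 - 11.2455*j - 1.7328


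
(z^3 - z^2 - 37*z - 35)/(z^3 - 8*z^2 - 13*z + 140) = (z^2 + 6*z + 5)/(z^2 - z - 20)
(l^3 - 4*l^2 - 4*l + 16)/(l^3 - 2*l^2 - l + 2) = (l^2 - 2*l - 8)/(l^2 - 1)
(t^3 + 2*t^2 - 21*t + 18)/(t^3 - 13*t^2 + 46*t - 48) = (t^2 + 5*t - 6)/(t^2 - 10*t + 16)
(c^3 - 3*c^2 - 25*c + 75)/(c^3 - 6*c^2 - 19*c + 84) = (c^2 - 25)/(c^2 - 3*c - 28)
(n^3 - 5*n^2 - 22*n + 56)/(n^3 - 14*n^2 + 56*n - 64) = (n^2 - 3*n - 28)/(n^2 - 12*n + 32)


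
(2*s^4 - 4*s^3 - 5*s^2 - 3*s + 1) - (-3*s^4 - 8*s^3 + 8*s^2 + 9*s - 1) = 5*s^4 + 4*s^3 - 13*s^2 - 12*s + 2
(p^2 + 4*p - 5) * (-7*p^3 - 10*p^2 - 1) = -7*p^5 - 38*p^4 - 5*p^3 + 49*p^2 - 4*p + 5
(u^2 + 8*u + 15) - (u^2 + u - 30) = 7*u + 45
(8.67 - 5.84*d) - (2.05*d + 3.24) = 5.43 - 7.89*d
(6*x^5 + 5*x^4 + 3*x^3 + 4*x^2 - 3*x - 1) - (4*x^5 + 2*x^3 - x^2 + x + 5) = 2*x^5 + 5*x^4 + x^3 + 5*x^2 - 4*x - 6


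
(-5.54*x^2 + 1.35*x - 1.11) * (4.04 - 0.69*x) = 3.8226*x^3 - 23.3131*x^2 + 6.2199*x - 4.4844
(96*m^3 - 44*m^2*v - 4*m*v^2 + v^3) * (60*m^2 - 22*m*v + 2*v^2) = 5760*m^5 - 4752*m^4*v + 920*m^3*v^2 + 60*m^2*v^3 - 30*m*v^4 + 2*v^5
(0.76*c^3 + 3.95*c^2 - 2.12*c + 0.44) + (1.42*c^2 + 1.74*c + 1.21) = 0.76*c^3 + 5.37*c^2 - 0.38*c + 1.65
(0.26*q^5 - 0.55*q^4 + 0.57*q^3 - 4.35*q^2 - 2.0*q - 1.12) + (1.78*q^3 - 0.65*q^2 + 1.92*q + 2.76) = 0.26*q^5 - 0.55*q^4 + 2.35*q^3 - 5.0*q^2 - 0.0800000000000001*q + 1.64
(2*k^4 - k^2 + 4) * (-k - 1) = -2*k^5 - 2*k^4 + k^3 + k^2 - 4*k - 4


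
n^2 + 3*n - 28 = (n - 4)*(n + 7)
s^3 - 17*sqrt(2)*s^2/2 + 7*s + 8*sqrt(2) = (s - 8*sqrt(2))*(s - sqrt(2))*(s + sqrt(2)/2)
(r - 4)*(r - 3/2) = r^2 - 11*r/2 + 6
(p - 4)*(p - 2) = p^2 - 6*p + 8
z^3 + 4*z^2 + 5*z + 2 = (z + 1)^2*(z + 2)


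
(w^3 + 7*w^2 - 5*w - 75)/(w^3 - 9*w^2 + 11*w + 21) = (w^2 + 10*w + 25)/(w^2 - 6*w - 7)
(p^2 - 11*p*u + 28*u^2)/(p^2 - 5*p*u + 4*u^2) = (p - 7*u)/(p - u)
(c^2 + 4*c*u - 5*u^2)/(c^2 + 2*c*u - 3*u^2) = (c + 5*u)/(c + 3*u)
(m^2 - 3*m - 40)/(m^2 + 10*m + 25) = (m - 8)/(m + 5)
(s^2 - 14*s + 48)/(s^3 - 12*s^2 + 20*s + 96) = 1/(s + 2)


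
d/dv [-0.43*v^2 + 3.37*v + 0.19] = 3.37 - 0.86*v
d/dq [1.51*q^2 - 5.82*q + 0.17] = 3.02*q - 5.82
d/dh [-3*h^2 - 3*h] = -6*h - 3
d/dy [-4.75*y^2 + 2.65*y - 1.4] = 2.65 - 9.5*y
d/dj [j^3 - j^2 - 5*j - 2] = 3*j^2 - 2*j - 5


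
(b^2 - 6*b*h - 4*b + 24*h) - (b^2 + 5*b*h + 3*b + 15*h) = -11*b*h - 7*b + 9*h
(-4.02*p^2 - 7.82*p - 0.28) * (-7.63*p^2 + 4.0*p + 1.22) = 30.6726*p^4 + 43.5866*p^3 - 34.048*p^2 - 10.6604*p - 0.3416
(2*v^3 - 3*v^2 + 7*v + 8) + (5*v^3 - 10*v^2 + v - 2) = 7*v^3 - 13*v^2 + 8*v + 6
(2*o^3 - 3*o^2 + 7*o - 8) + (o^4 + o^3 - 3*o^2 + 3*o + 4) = o^4 + 3*o^3 - 6*o^2 + 10*o - 4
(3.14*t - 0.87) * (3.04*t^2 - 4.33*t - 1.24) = 9.5456*t^3 - 16.241*t^2 - 0.1265*t + 1.0788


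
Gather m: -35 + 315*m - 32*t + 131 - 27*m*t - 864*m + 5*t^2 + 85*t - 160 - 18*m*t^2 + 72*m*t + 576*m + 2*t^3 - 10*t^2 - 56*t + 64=m*(-18*t^2 + 45*t + 27) + 2*t^3 - 5*t^2 - 3*t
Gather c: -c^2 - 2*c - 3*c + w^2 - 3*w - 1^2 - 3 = -c^2 - 5*c + w^2 - 3*w - 4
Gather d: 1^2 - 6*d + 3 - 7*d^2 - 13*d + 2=-7*d^2 - 19*d + 6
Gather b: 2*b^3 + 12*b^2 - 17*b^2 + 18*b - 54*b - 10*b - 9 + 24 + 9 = 2*b^3 - 5*b^2 - 46*b + 24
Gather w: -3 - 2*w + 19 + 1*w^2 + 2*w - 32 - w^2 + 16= 0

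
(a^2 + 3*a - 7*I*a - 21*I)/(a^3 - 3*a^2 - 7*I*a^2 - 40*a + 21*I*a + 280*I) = (a + 3)/(a^2 - 3*a - 40)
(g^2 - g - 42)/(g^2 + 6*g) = (g - 7)/g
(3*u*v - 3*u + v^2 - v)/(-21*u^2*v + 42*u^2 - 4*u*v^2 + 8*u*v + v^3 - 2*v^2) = (1 - v)/(7*u*v - 14*u - v^2 + 2*v)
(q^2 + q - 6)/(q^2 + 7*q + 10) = (q^2 + q - 6)/(q^2 + 7*q + 10)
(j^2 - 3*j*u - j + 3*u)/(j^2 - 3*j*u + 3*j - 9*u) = (j - 1)/(j + 3)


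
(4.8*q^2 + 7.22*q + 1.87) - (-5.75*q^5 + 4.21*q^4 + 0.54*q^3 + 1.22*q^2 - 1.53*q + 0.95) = 5.75*q^5 - 4.21*q^4 - 0.54*q^3 + 3.58*q^2 + 8.75*q + 0.92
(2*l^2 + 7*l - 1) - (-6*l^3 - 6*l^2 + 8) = 6*l^3 + 8*l^2 + 7*l - 9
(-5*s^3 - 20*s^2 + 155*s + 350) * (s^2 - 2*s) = -5*s^5 - 10*s^4 + 195*s^3 + 40*s^2 - 700*s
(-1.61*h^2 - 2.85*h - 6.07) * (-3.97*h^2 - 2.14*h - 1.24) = 6.3917*h^4 + 14.7599*h^3 + 32.1933*h^2 + 16.5238*h + 7.5268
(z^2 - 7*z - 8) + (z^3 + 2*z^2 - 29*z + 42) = z^3 + 3*z^2 - 36*z + 34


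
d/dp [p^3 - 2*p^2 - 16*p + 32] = 3*p^2 - 4*p - 16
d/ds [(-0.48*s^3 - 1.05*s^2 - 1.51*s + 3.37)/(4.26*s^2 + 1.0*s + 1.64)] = (-2.0448*s^4 - 0.959999999999999*s^3 + 3.021*s^2 - 32.1564*s - 5.8464)/(18.1476*s^4 + 8.52*s^3 + 14.9728*s^2 + 3.28*s + 2.6896)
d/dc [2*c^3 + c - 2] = 6*c^2 + 1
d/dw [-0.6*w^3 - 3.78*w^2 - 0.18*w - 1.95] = -1.8*w^2 - 7.56*w - 0.18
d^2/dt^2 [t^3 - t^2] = 6*t - 2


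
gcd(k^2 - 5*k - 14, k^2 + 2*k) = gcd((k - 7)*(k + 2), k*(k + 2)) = k + 2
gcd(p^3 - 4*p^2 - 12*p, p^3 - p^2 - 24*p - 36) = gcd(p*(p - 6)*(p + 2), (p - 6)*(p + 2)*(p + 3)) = p^2 - 4*p - 12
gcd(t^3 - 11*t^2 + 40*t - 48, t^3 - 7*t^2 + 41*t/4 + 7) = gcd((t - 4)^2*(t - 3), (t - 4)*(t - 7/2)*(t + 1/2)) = t - 4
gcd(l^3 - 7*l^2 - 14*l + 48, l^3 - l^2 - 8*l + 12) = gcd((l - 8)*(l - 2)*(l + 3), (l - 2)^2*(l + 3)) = l^2 + l - 6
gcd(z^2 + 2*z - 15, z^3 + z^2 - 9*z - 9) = z - 3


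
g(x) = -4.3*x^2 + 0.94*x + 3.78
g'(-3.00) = 26.74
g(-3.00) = -37.74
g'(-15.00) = 129.94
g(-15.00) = -977.82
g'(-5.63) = 49.36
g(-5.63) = -137.81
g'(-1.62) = 14.87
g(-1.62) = -9.03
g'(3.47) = -28.90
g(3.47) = -44.73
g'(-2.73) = 24.42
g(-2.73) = -30.83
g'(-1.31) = 12.21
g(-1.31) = -4.83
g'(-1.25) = 11.69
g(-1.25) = -4.11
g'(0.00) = 0.94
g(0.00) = 3.78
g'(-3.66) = 32.42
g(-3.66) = -57.26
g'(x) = 0.94 - 8.6*x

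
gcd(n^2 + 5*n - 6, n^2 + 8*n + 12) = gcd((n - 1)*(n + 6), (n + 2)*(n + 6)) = n + 6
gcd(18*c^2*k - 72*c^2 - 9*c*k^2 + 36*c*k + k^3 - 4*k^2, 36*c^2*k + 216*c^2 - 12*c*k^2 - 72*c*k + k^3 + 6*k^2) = 6*c - k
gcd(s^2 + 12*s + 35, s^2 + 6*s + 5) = s + 5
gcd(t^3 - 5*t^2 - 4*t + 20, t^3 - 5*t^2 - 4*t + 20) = t^3 - 5*t^2 - 4*t + 20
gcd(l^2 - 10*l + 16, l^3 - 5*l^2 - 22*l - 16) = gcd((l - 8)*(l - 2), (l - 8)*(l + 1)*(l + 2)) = l - 8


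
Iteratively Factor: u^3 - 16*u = (u)*(u^2 - 16) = u*(u - 4)*(u + 4)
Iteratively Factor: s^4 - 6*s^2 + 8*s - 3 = (s - 1)*(s^3 + s^2 - 5*s + 3) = (s - 1)^2*(s^2 + 2*s - 3) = (s - 1)^2*(s + 3)*(s - 1)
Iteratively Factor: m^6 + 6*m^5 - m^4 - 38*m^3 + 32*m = (m - 2)*(m^5 + 8*m^4 + 15*m^3 - 8*m^2 - 16*m) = m*(m - 2)*(m^4 + 8*m^3 + 15*m^2 - 8*m - 16) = m*(m - 2)*(m + 4)*(m^3 + 4*m^2 - m - 4) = m*(m - 2)*(m - 1)*(m + 4)*(m^2 + 5*m + 4) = m*(m - 2)*(m - 1)*(m + 1)*(m + 4)*(m + 4)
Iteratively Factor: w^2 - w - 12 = (w - 4)*(w + 3)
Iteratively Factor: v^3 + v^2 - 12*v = (v + 4)*(v^2 - 3*v) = v*(v + 4)*(v - 3)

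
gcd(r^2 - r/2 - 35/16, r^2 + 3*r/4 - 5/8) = r + 5/4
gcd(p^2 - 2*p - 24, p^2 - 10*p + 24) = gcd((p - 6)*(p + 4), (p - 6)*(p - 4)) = p - 6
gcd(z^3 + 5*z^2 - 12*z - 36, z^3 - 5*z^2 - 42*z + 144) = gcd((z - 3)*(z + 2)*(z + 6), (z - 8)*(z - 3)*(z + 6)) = z^2 + 3*z - 18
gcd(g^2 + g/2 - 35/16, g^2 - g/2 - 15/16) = g - 5/4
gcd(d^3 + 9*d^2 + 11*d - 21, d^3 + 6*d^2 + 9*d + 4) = 1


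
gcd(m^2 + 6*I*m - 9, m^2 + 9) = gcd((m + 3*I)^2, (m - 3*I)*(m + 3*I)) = m + 3*I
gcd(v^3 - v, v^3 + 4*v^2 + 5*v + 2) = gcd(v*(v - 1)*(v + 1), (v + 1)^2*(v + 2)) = v + 1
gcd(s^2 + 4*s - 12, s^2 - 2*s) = s - 2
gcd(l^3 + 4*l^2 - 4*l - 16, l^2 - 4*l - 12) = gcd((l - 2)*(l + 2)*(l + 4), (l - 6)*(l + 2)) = l + 2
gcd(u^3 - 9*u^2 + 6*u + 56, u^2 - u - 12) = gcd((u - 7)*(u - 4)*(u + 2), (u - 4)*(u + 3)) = u - 4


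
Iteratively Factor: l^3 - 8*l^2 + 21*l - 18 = (l - 3)*(l^2 - 5*l + 6) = (l - 3)^2*(l - 2)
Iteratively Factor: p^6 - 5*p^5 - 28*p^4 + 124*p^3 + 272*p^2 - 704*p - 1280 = (p - 4)*(p^5 - p^4 - 32*p^3 - 4*p^2 + 256*p + 320) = (p - 4)*(p + 2)*(p^4 - 3*p^3 - 26*p^2 + 48*p + 160) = (p - 5)*(p - 4)*(p + 2)*(p^3 + 2*p^2 - 16*p - 32) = (p - 5)*(p - 4)^2*(p + 2)*(p^2 + 6*p + 8) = (p - 5)*(p - 4)^2*(p + 2)^2*(p + 4)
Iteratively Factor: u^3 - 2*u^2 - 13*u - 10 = (u + 1)*(u^2 - 3*u - 10) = (u - 5)*(u + 1)*(u + 2)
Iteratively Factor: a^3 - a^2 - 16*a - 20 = (a + 2)*(a^2 - 3*a - 10) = (a + 2)^2*(a - 5)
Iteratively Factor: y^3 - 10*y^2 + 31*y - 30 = (y - 5)*(y^2 - 5*y + 6) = (y - 5)*(y - 2)*(y - 3)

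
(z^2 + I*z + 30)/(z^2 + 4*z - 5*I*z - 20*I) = (z + 6*I)/(z + 4)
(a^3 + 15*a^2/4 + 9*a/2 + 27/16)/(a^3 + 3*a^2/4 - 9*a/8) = (8*a^2 + 18*a + 9)/(2*a*(4*a - 3))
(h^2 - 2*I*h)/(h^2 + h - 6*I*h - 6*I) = h*(h - 2*I)/(h^2 + h - 6*I*h - 6*I)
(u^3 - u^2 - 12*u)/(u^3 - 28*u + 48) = u*(u + 3)/(u^2 + 4*u - 12)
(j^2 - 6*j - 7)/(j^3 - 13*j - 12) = (j - 7)/(j^2 - j - 12)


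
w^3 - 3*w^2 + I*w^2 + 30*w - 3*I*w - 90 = (w - 3)*(w - 5*I)*(w + 6*I)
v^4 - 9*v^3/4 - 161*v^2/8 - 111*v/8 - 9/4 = (v - 6)*(v + 1/4)*(v + 1/2)*(v + 3)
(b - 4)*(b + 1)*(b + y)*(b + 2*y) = b^4 + 3*b^3*y - 3*b^3 + 2*b^2*y^2 - 9*b^2*y - 4*b^2 - 6*b*y^2 - 12*b*y - 8*y^2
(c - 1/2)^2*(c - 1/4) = c^3 - 5*c^2/4 + c/2 - 1/16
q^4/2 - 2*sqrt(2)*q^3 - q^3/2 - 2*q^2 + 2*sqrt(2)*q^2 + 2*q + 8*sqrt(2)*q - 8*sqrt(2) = (q/2 + 1)*(q - 2)*(q - 1)*(q - 4*sqrt(2))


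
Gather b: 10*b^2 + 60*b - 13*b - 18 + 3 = 10*b^2 + 47*b - 15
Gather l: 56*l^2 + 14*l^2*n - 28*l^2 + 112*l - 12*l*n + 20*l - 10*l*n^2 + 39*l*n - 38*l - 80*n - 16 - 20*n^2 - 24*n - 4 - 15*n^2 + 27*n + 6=l^2*(14*n + 28) + l*(-10*n^2 + 27*n + 94) - 35*n^2 - 77*n - 14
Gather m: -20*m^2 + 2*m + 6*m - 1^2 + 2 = -20*m^2 + 8*m + 1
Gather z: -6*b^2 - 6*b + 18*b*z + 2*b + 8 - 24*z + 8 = -6*b^2 - 4*b + z*(18*b - 24) + 16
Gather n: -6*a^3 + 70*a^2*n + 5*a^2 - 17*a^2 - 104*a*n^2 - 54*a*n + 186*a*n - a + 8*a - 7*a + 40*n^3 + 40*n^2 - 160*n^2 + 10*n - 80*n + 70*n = -6*a^3 - 12*a^2 + 40*n^3 + n^2*(-104*a - 120) + n*(70*a^2 + 132*a)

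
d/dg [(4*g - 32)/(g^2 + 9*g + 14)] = 4*(-g^2 + 16*g + 86)/(g^4 + 18*g^3 + 109*g^2 + 252*g + 196)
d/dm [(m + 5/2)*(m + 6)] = 2*m + 17/2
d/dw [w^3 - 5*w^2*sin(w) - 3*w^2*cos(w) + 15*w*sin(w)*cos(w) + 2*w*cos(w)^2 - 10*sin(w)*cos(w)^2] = 3*w^2*sin(w) - 5*w^2*cos(w) + 3*w^2 - 10*w*sin(w) - 2*w*sin(2*w) - 6*w*cos(w) + 15*w*cos(2*w) + 15*sin(2*w)/2 - 5*cos(w)/2 + cos(2*w) - 15*cos(3*w)/2 + 1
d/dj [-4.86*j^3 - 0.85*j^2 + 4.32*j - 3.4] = -14.58*j^2 - 1.7*j + 4.32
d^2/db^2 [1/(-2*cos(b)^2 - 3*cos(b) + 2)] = (16*sin(b)^4 - 33*sin(b)^2 - 33*cos(b)/2 + 9*cos(3*b)/2 - 9)/(-2*sin(b)^2 + 3*cos(b))^3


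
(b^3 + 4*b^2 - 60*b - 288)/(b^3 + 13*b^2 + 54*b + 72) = (b^2 - 2*b - 48)/(b^2 + 7*b + 12)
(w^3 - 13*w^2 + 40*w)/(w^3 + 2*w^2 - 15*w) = (w^2 - 13*w + 40)/(w^2 + 2*w - 15)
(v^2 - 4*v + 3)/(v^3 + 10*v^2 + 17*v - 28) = (v - 3)/(v^2 + 11*v + 28)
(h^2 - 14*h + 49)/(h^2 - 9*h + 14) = (h - 7)/(h - 2)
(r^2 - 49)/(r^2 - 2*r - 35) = (r + 7)/(r + 5)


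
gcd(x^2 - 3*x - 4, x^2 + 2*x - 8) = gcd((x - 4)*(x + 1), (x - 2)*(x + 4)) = 1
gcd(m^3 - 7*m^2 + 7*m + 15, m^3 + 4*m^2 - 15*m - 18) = m^2 - 2*m - 3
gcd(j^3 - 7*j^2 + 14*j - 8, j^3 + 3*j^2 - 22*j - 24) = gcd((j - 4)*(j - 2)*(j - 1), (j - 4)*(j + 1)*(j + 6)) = j - 4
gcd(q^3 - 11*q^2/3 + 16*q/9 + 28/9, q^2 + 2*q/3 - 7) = q - 7/3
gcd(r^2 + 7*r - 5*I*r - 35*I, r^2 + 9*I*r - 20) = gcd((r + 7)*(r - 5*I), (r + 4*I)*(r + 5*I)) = 1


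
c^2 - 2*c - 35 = (c - 7)*(c + 5)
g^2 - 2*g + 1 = (g - 1)^2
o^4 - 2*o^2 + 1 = (o - 1)^2*(o + 1)^2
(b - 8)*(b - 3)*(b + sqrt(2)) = b^3 - 11*b^2 + sqrt(2)*b^2 - 11*sqrt(2)*b + 24*b + 24*sqrt(2)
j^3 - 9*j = j*(j - 3)*(j + 3)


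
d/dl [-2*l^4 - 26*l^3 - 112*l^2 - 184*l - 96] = -8*l^3 - 78*l^2 - 224*l - 184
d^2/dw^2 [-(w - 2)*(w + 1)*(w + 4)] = -6*w - 6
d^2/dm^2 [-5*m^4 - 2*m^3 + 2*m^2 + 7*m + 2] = -60*m^2 - 12*m + 4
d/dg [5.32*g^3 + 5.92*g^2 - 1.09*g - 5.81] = 15.96*g^2 + 11.84*g - 1.09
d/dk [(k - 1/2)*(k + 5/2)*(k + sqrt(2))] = 3*k^2 + 2*sqrt(2)*k + 4*k - 5/4 + 2*sqrt(2)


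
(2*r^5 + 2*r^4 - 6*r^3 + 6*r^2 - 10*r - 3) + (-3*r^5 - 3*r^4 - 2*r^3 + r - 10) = -r^5 - r^4 - 8*r^3 + 6*r^2 - 9*r - 13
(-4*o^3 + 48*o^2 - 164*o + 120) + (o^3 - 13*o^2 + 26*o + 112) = -3*o^3 + 35*o^2 - 138*o + 232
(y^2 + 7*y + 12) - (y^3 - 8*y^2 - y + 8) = -y^3 + 9*y^2 + 8*y + 4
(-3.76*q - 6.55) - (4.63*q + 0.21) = -8.39*q - 6.76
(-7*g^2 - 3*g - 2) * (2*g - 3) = -14*g^3 + 15*g^2 + 5*g + 6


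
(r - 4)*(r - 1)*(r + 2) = r^3 - 3*r^2 - 6*r + 8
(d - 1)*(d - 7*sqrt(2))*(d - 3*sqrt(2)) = d^3 - 10*sqrt(2)*d^2 - d^2 + 10*sqrt(2)*d + 42*d - 42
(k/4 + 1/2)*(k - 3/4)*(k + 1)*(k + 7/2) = k^4/4 + 23*k^3/16 + 61*k^2/32 - 19*k/32 - 21/16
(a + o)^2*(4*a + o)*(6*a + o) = 24*a^4 + 58*a^3*o + 45*a^2*o^2 + 12*a*o^3 + o^4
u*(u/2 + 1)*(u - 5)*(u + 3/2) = u^4/2 - 3*u^3/4 - 29*u^2/4 - 15*u/2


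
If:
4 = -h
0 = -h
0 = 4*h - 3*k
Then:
No Solution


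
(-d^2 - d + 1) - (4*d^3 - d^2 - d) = 1 - 4*d^3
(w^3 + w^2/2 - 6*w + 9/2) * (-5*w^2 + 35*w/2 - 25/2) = -5*w^5 + 15*w^4 + 105*w^3/4 - 535*w^2/4 + 615*w/4 - 225/4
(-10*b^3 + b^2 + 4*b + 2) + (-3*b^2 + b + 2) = -10*b^3 - 2*b^2 + 5*b + 4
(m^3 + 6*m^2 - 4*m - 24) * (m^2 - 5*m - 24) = m^5 + m^4 - 58*m^3 - 148*m^2 + 216*m + 576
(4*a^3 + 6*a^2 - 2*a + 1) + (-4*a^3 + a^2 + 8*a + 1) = 7*a^2 + 6*a + 2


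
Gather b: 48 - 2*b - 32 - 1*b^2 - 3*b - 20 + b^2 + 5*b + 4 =0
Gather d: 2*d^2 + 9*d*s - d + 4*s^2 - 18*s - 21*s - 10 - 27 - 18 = 2*d^2 + d*(9*s - 1) + 4*s^2 - 39*s - 55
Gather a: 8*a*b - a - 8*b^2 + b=a*(8*b - 1) - 8*b^2 + b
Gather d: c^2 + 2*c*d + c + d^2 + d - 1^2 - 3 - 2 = c^2 + c + d^2 + d*(2*c + 1) - 6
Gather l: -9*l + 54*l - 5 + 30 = 45*l + 25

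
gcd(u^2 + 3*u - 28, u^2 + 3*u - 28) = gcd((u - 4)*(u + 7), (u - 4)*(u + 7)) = u^2 + 3*u - 28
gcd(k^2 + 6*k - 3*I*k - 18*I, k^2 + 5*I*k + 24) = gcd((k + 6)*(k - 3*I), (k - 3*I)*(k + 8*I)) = k - 3*I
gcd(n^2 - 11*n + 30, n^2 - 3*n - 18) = n - 6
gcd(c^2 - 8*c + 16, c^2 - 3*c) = 1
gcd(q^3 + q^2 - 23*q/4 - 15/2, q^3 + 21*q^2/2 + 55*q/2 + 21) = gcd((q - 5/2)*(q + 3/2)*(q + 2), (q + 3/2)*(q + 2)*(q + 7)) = q^2 + 7*q/2 + 3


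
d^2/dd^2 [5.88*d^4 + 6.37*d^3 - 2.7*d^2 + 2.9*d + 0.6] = 70.56*d^2 + 38.22*d - 5.4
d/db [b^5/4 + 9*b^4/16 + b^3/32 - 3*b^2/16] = b*(40*b^3 + 72*b^2 + 3*b - 12)/32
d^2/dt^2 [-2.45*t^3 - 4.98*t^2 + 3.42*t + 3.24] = -14.7*t - 9.96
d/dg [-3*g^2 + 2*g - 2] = 2 - 6*g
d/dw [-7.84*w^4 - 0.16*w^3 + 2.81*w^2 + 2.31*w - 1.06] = -31.36*w^3 - 0.48*w^2 + 5.62*w + 2.31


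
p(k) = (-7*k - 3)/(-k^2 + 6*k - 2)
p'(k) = (-7*k - 3)*(2*k - 6)/(-k^2 + 6*k - 2)^2 - 7/(-k^2 + 6*k - 2) = (-7*k^2 - 6*k + 32)/(k^4 - 12*k^3 + 40*k^2 - 24*k + 4)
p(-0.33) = 0.17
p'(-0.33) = 1.99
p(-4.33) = -0.58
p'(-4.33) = -0.03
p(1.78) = -2.80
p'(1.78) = -0.03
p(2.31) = -2.94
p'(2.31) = -0.45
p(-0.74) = -0.31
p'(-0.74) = 0.67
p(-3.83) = -0.60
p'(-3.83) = -0.03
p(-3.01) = -0.62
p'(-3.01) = -0.02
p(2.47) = -3.02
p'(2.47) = -0.57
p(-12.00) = -0.37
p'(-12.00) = -0.02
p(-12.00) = -0.37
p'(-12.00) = -0.02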